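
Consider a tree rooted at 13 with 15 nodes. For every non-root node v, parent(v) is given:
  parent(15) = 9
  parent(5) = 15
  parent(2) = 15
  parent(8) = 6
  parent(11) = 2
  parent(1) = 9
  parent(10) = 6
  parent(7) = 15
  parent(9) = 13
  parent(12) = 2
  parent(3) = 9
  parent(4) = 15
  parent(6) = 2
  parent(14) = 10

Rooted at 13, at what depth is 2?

3

13 – 9 – 15 – 2 — 3 edges.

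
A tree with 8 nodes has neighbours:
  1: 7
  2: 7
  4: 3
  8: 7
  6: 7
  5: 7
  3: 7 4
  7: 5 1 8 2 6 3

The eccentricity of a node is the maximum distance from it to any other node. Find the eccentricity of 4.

3

A farthest node from 4 is 2 (1, 8, 6, 5 also at distance 3).
The path 4–3–7–2 has 3 edges.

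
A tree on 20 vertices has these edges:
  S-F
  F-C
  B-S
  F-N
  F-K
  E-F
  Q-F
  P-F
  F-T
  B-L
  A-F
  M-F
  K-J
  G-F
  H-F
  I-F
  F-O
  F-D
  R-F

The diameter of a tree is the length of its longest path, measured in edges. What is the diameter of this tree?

A longest path is L - B - S - F - K - J, with 5 edges.

5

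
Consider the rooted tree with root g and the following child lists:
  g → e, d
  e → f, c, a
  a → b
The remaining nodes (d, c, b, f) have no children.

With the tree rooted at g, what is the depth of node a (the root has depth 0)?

g → e → a — 2 edges.

2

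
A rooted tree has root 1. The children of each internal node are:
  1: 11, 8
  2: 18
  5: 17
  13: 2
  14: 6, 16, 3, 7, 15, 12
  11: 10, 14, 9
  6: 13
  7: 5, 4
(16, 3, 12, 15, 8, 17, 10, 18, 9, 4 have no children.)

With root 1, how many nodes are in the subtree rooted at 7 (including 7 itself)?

7's subtree: {7, 5, 4, 17}, size 4.

4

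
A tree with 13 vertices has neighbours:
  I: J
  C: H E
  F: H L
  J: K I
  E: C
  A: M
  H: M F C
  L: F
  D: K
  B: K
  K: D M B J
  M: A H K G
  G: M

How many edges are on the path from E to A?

The path is E–C–H–M–A, which has 4 edges.

4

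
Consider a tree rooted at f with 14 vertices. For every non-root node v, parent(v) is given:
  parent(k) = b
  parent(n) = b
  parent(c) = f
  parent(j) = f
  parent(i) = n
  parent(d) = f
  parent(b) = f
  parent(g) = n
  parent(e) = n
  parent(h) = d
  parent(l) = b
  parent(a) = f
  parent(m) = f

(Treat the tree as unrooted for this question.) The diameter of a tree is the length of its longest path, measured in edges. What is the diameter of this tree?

A longest path is g - n - b - f - d - h, with 5 edges.

5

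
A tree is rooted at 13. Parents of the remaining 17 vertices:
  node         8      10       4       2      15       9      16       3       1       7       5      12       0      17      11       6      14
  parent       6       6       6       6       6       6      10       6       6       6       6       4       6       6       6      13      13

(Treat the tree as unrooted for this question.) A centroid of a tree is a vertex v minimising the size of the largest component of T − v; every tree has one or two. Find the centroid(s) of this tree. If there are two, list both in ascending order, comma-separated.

6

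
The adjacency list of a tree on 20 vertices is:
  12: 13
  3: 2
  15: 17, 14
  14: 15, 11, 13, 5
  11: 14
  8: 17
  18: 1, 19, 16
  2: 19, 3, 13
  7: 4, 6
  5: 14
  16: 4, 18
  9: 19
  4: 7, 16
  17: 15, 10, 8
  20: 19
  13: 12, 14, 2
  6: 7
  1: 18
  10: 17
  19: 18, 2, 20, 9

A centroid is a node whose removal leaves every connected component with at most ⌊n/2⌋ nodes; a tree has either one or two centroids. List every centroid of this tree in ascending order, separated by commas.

If 2 is removed the pieces have sizes 9, 9, 1, all ≤ ⌊20/2⌋ = 10.
Every other node leaves some component of size > 10, so the centroid is unique.

2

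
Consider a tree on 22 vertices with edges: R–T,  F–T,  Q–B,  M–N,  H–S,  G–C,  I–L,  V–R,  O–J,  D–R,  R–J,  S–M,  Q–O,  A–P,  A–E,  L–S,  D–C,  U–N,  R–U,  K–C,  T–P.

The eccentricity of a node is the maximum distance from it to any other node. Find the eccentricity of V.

7

Distances from V peak at 7, attained at I.
V-R-U-N-M-S-L-I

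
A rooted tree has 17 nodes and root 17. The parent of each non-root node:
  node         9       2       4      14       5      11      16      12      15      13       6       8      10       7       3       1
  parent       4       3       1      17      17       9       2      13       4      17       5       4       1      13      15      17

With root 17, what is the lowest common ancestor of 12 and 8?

17

12's ancestor chain is 12, 13, 17 and 8's is 8, 4, 1, 17; they first meet at 17.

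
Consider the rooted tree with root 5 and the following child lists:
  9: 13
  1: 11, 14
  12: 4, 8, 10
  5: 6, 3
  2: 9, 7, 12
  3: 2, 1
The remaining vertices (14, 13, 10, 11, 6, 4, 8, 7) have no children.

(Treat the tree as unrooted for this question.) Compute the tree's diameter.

A longest path is 6-5-3-2-9-13, with 5 edges.

5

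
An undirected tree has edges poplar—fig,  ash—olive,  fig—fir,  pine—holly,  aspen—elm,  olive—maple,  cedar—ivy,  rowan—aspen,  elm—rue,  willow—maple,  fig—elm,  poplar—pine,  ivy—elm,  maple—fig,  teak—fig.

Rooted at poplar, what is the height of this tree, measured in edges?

4

cedar sits deepest: poplar–fig–elm–ivy–cedar — 4 edges from the root.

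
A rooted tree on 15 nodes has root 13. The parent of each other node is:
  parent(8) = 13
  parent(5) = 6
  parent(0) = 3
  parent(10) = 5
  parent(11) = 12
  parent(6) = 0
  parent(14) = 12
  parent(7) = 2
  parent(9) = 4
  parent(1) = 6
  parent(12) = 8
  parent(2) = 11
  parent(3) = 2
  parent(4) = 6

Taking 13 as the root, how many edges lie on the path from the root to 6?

7

13 – 8 – 12 – 11 – 2 – 3 – 0 – 6 — 7 edges.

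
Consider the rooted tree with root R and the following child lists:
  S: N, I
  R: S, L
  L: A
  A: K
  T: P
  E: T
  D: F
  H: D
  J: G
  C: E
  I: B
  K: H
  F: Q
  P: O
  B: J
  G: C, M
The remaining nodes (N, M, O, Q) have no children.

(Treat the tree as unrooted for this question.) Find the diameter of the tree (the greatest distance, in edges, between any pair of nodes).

Starting from O, a farthest node is Q at distance 17.
One longest path: O – P – T – E – C – G – J – B – I – S – R – L – A – K – H – D – F – Q.
So the diameter is 17.

17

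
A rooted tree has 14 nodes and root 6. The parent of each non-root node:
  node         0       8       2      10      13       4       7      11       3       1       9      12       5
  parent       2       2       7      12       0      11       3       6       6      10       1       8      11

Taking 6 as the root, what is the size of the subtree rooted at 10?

3

Descendants of 10 (including itself): 10, 1, 9. That's 3.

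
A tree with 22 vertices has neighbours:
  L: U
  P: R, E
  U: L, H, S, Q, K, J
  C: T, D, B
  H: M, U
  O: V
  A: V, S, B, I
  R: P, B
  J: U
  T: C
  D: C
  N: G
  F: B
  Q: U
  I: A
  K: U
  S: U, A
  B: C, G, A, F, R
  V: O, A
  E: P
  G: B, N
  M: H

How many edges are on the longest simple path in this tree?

Starting from M, a farthest node is E at distance 8.
One longest path: M-H-U-S-A-B-R-P-E.
So the diameter is 8.

8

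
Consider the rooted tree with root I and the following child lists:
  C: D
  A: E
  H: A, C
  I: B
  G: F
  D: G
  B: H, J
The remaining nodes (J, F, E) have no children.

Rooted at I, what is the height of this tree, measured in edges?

F sits deepest: I–B–H–C–D–G–F — 6 edges from the root.

6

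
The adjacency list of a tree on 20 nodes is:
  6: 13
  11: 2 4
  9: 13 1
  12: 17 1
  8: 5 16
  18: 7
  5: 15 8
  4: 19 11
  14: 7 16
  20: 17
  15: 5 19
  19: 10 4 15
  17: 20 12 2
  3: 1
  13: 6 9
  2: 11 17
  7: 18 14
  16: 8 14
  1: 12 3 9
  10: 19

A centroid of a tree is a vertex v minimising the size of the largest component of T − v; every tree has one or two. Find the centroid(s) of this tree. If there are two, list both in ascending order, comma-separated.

Delete 4: the remaining components have sizes 10, 9. Max 10 ≤ 10, so 4 is a centroid.
Its neighbour 11 also leaves a largest component of size 10, so both are centroids.

4, 11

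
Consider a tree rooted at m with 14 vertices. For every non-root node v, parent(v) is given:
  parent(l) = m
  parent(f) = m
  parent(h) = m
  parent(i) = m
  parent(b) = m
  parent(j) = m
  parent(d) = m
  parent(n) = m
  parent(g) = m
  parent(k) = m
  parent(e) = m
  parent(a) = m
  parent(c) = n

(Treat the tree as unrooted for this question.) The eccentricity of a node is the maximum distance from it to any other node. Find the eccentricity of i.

3

A farthest node from i is c.
The path i–m–n–c has 3 edges.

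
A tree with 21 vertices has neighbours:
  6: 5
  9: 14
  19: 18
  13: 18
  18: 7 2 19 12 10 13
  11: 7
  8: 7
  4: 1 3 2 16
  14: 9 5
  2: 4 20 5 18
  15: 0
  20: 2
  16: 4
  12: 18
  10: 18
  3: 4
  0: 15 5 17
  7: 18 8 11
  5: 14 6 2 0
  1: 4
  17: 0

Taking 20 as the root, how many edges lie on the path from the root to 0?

3

20–2–5–0 — 3 edges.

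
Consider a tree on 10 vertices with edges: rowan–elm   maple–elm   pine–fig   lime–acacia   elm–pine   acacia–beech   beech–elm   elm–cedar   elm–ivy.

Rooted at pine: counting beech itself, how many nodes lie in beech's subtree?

The subtree rooted at beech contains: beech, acacia, lime — 3 nodes.

3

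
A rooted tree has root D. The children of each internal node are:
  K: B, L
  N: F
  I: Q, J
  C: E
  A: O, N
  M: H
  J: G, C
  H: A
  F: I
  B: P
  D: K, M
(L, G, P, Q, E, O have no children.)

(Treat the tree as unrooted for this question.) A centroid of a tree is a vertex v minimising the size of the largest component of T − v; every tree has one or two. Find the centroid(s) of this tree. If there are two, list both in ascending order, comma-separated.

Delete A: the remaining components have sizes 8, 7, 1. Max 8 ≤ 8, so A is a centroid.
Every other node leaves some component of size > 8, so the centroid is unique.

A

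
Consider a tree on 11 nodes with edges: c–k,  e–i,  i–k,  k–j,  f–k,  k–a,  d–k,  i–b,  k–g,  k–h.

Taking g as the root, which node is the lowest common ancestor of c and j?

Ancestors of c (toward the root): c, k, g.
Ancestors of j: j, k, g.
The deepest node appearing in both lists is k.

k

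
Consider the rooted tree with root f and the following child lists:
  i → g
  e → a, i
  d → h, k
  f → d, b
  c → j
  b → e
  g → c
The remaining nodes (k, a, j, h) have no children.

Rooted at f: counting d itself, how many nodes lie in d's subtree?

3

d's subtree: {d, k, h}, size 3.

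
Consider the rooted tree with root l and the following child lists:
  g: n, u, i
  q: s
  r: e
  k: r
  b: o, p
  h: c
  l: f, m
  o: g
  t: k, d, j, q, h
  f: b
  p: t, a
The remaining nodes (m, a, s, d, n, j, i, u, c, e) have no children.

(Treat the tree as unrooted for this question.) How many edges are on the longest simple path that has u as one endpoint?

A farthest node from u is e.
The path u-g-o-b-p-t-k-r-e has 8 edges.

8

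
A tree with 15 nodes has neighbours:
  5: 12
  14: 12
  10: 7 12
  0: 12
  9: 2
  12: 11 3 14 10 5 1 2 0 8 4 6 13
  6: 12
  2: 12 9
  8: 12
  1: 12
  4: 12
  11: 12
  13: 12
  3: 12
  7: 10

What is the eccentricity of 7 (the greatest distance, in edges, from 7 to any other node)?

The node farthest from 7 is 9, via 7–10–12–2–9 — 4 edges.

4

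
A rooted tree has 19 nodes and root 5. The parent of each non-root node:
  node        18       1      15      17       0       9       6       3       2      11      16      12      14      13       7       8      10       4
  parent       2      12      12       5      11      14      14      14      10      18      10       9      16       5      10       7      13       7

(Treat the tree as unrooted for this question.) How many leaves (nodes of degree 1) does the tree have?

8

Degree-1 nodes: 0, 1, 3, 4, 6, 8, 15, 17 — 8 of them.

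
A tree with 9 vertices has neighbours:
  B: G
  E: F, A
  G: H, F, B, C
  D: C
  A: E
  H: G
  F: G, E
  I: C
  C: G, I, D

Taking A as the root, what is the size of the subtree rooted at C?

3

The subtree rooted at C contains: C, D, I — 3 nodes.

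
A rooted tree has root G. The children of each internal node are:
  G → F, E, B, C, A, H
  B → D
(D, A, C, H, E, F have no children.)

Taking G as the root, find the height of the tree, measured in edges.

2

The longest root-to-leaf path is G → B → D (2 edges).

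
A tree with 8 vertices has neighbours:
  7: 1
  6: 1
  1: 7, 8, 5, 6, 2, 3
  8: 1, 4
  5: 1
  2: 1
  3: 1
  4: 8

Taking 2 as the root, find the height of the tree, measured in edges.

A deepest node is 4, reached by 2-1-8-4.
That path has 3 edges, so the height is 3.

3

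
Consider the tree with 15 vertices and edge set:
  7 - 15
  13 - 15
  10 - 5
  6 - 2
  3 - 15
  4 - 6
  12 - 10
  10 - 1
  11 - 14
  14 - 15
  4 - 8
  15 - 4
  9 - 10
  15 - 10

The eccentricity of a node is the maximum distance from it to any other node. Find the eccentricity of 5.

5

A farthest node from 5 is 2.
The path 5-10-15-4-6-2 has 5 edges.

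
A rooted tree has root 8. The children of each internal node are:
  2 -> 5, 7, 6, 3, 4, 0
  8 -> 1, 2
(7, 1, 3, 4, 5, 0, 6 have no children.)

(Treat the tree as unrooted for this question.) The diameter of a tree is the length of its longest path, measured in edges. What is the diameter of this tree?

Starting from 1, a farthest node is 6 at distance 3.
One longest path: 1 – 8 – 2 – 6.
So the diameter is 3.

3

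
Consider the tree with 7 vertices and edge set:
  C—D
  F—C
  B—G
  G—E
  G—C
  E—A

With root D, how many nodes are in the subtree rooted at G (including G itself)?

4

G's subtree: {G, B, E, A}, size 4.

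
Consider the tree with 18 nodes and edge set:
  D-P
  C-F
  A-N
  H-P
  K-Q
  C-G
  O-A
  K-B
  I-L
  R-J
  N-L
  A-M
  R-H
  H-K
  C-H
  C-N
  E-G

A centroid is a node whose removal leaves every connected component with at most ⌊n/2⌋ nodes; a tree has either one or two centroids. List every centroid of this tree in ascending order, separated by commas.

C

Removing C splits the tree into components of sizes 8, 6, 2, 1; the largest is 8 ≤ ⌊18/2⌋ = 9.
No neighbour of C does as well, so C is the unique centroid.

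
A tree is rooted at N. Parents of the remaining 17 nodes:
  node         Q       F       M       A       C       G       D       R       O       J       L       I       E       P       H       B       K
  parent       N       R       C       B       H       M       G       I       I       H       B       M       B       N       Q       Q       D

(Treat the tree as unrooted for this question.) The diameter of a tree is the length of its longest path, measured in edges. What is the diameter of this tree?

8

A longest path is A - B - Q - H - C - M - G - D - K, with 8 edges.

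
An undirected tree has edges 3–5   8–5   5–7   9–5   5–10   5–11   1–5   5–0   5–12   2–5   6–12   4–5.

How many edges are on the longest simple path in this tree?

BFS from 6 reaches 7 last, at distance 3; BFS from 7 confirms no node is farther.
Path: 6 – 12 – 5 – 7.

3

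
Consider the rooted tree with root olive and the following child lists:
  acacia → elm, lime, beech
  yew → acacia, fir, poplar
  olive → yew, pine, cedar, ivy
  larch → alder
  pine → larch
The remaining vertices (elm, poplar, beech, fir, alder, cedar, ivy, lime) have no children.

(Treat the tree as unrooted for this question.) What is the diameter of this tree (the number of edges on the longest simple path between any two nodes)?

BFS from beech reaches alder last, at distance 6; BFS from alder confirms no node is farther.
Path: beech - acacia - yew - olive - pine - larch - alder.

6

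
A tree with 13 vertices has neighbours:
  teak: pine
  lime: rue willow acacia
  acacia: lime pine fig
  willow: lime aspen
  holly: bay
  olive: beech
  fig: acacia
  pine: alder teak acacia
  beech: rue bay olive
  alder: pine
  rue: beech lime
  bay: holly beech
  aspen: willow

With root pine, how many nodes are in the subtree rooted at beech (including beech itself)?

Descendants of beech (including itself): beech, bay, olive, holly. That's 4.

4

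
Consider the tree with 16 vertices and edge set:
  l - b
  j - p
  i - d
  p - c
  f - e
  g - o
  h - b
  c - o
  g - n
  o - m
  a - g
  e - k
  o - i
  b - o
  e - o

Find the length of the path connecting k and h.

The path is k - e - o - b - h, which has 4 edges.

4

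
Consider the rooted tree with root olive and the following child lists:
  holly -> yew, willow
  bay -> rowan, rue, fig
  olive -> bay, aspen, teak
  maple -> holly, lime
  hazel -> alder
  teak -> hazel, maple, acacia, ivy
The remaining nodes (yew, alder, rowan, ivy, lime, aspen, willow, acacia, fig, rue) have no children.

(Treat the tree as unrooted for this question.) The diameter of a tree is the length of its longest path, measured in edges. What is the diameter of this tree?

6

A longest path is rue – bay – olive – teak – maple – holly – willow, with 6 edges.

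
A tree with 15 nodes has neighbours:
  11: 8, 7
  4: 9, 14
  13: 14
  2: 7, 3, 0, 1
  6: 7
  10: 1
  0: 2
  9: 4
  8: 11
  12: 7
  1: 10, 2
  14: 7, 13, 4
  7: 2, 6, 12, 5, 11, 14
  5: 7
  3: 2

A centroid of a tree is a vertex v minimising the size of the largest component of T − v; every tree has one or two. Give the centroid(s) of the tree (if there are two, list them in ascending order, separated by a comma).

If 7 is removed the pieces have sizes 5, 4, 2, 1, 1, 1, all ≤ ⌊15/2⌋ = 7.
Every other node leaves some component of size > 7, so the centroid is unique.

7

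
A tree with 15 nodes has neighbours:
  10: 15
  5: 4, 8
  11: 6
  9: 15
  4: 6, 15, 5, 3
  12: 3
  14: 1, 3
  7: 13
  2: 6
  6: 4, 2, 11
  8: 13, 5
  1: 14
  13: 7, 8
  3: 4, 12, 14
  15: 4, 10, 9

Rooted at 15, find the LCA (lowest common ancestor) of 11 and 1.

Ancestors of 11 (toward the root): 11, 6, 4, 15.
Ancestors of 1: 1, 14, 3, 4, 15.
The deepest node appearing in both lists is 4.

4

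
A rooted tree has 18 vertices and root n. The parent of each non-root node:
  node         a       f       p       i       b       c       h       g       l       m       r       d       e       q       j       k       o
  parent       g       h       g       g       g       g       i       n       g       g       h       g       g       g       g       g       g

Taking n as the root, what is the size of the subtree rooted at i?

4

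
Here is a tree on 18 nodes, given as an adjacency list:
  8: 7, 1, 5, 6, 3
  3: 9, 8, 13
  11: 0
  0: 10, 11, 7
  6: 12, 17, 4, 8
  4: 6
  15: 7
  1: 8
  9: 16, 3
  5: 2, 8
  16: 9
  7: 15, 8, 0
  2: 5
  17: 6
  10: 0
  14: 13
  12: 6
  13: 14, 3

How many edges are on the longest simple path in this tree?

6

A longest path is 11-0-7-8-3-9-16, with 6 edges.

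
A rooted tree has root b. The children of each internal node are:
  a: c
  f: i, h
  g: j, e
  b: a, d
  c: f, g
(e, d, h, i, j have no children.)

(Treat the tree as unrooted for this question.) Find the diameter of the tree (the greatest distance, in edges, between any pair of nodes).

Starting from h, a farthest node is d at distance 5.
One longest path: h - f - c - a - b - d.
So the diameter is 5.

5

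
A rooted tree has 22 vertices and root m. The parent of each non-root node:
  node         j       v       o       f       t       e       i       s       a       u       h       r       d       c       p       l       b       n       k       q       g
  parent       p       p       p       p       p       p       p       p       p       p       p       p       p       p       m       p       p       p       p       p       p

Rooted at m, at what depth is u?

Climbing from u to the root: u – p – m. That's 2 steps.

2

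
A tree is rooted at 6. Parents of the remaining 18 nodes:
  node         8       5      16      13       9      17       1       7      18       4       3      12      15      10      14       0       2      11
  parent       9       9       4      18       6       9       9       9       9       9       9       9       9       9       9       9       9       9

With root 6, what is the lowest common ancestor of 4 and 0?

Ancestors of 4 (toward the root): 4, 9, 6.
Ancestors of 0: 0, 9, 6.
The deepest node appearing in both lists is 9.

9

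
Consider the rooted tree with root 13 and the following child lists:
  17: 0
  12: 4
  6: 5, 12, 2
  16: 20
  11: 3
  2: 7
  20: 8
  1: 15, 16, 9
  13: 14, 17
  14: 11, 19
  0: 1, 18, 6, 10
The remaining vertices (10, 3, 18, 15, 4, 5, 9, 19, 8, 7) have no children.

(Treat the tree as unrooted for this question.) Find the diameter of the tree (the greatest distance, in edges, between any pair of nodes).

9

BFS from 3 reaches 8 last, at distance 9; BFS from 8 confirms no node is farther.
Path: 3–11–14–13–17–0–1–16–20–8.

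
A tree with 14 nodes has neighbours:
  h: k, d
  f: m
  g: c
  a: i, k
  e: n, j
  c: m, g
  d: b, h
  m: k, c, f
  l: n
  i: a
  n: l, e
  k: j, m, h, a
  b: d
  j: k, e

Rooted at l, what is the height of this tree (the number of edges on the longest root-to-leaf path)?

7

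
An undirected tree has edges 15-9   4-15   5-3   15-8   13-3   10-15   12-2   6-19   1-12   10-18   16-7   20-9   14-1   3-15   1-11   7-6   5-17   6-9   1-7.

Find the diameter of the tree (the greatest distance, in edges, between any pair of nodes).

9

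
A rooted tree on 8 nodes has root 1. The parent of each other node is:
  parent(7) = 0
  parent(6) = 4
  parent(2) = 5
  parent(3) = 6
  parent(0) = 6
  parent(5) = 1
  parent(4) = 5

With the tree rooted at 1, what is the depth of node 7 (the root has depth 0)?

5

Path from 1 to 7: 1 → 5 → 4 → 6 → 0 → 7, which has 5 edges.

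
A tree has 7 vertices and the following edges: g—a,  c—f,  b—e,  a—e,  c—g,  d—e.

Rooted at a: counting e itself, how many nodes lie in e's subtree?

Descendants of e (including itself): e, b, d. That's 3.

3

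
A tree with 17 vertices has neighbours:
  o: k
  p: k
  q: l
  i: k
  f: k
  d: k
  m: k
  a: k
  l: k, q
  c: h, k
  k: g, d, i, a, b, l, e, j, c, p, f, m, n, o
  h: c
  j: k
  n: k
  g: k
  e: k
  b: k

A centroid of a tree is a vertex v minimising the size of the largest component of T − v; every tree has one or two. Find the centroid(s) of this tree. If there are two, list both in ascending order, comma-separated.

k

Removing k splits the tree into components of sizes 2, 2, 1, 1, 1, 1, 1, 1, 1, 1, 1, 1, 1, 1; the largest is 2 ≤ ⌊17/2⌋ = 8.
Every other node leaves some component of size > 8, so the centroid is unique.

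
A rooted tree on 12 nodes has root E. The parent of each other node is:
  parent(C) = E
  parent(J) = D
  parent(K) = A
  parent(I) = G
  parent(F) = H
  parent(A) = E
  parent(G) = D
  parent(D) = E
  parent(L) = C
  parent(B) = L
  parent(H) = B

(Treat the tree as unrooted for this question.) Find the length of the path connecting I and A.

4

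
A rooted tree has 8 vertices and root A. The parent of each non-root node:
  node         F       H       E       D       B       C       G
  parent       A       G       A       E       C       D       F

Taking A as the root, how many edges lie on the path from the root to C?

A → E → D → C — 3 edges.

3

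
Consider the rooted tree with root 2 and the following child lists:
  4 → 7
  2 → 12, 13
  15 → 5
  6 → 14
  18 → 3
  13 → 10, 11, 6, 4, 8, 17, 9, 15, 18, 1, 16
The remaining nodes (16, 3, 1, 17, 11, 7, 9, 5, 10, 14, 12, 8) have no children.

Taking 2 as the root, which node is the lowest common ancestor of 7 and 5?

13

Ancestors of 7 (toward the root): 7, 4, 13, 2.
Ancestors of 5: 5, 15, 13, 2.
The deepest node appearing in both lists is 13.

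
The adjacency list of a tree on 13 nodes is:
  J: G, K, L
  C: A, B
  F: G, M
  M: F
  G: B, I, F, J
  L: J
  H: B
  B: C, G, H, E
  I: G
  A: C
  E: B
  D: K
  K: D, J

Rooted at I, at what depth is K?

3

I → G → J → K — 3 edges.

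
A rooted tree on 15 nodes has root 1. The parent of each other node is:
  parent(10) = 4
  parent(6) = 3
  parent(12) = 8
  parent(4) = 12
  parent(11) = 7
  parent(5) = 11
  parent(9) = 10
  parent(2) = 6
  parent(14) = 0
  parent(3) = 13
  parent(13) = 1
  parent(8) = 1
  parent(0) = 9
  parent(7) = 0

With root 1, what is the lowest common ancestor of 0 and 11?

0's ancestor chain is 0, 9, 10, 4, 12, 8, 1 and 11's is 11, 7, 0, 9, 10, 4, 12, 8, 1; they first meet at 0.

0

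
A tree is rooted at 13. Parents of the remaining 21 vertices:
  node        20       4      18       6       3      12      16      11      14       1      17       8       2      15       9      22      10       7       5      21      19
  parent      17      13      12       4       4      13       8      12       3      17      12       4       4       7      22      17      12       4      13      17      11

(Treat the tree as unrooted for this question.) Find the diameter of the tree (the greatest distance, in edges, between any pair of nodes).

7

BFS from 9 reaches 15 last, at distance 7; BFS from 15 confirms no node is farther.
Path: 9 – 22 – 17 – 12 – 13 – 4 – 7 – 15.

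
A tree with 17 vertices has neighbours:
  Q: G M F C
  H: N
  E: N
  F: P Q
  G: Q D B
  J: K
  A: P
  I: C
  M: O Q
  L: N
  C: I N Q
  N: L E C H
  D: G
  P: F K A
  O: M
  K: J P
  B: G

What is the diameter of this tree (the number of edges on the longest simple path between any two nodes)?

7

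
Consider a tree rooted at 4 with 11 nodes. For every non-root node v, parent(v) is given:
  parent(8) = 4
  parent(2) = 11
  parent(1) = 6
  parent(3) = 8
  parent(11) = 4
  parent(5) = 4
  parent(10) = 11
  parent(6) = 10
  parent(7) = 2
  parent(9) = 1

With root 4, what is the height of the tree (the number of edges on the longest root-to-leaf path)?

5

The longest root-to-leaf path is 4-11-10-6-1-9 (5 edges).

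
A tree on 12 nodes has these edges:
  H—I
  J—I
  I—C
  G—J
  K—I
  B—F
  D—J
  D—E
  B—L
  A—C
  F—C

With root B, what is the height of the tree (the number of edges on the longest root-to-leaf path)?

The longest root-to-leaf path is B → F → C → I → J → D → E (6 edges).

6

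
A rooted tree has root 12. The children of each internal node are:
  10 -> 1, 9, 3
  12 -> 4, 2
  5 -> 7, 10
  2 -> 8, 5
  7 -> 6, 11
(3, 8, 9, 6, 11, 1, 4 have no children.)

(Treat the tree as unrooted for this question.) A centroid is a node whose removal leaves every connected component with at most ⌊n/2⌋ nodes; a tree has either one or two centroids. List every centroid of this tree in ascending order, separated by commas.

5

Delete 5: the remaining components have sizes 4, 4, 3. Max 4 ≤ 6, so 5 is a centroid.
Every other node leaves some component of size > 6, so the centroid is unique.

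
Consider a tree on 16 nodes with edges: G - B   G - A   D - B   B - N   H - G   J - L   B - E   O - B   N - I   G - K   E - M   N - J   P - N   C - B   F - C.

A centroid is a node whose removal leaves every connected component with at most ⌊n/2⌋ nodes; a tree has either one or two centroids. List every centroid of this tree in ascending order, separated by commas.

B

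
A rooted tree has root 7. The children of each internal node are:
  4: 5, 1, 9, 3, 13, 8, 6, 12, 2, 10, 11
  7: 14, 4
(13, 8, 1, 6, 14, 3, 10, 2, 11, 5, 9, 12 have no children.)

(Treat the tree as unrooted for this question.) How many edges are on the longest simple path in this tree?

3

A longest path is 14–7–4–9, with 3 edges.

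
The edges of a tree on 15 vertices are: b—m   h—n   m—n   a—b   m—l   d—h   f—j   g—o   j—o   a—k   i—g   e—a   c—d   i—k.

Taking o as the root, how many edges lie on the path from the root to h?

8

o – g – i – k – a – b – m – n – h — 8 edges.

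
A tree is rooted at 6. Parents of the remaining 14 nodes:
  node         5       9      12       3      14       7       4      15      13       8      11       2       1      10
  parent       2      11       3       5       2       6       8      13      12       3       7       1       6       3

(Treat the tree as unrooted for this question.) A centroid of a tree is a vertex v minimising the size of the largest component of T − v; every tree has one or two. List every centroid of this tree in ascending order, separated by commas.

5

Removing 5 splits the tree into components of sizes 7, 7; the largest is 7 ≤ ⌊15/2⌋ = 7.
Every other node leaves some component of size > 7, so the centroid is unique.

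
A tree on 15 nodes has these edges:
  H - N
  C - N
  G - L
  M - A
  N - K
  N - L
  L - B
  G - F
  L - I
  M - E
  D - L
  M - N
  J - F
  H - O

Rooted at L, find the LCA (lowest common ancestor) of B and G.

Ancestors of B (toward the root): B, L.
Ancestors of G: G, L.
The deepest node appearing in both lists is L.

L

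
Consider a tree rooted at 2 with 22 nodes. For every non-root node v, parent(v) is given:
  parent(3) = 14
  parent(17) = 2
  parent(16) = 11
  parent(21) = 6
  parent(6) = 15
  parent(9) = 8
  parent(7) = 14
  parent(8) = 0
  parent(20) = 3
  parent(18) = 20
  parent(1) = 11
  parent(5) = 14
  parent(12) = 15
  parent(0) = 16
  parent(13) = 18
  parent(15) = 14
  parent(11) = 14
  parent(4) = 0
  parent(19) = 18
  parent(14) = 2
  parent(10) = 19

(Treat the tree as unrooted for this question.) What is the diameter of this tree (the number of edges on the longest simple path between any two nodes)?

A longest path is 10 – 19 – 18 – 20 – 3 – 14 – 11 – 16 – 0 – 8 – 9, with 10 edges.

10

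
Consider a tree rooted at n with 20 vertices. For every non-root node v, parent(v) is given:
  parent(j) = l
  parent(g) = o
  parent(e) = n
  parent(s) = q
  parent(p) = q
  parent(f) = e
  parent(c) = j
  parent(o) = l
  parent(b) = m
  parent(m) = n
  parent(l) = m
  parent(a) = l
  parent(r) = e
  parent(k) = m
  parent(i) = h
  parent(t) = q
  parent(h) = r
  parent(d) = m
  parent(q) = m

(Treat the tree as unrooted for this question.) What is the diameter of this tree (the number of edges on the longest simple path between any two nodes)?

8

BFS from i reaches g last, at distance 8; BFS from g confirms no node is farther.
Path: i – h – r – e – n – m – l – o – g.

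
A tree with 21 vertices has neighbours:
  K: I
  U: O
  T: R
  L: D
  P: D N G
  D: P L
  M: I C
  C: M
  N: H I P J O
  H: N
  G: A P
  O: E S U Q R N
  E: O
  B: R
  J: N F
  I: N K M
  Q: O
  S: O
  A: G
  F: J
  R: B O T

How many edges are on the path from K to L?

5

The path is K–I–N–P–D–L, which has 5 edges.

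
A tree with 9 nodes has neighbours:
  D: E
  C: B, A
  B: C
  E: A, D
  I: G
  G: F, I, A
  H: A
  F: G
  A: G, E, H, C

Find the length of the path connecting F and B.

The path is F - G - A - C - B, which has 4 edges.

4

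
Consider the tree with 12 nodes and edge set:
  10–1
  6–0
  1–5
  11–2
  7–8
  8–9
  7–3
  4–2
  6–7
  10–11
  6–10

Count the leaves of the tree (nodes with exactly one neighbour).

Degree-1 nodes: 0, 3, 4, 5, 9 — 5 of them.

5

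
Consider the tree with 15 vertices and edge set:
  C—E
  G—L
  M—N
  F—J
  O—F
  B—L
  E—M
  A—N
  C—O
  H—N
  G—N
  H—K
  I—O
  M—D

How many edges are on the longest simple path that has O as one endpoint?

7

Distances from O peak at 7, attained at B.
O – C – E – M – N – G – L – B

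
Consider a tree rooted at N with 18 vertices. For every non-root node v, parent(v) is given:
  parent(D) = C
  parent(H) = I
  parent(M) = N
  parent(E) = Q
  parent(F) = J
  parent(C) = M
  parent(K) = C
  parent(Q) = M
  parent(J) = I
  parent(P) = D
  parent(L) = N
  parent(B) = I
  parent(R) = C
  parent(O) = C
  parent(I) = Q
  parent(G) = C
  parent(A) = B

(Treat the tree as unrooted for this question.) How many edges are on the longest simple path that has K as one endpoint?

A farthest node from K is A (F also at distance 6).
The path K – C – M – Q – I – B – A has 6 edges.

6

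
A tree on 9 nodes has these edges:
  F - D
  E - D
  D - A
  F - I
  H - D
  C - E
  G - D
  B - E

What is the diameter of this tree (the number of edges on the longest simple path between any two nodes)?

Starting from I, a farthest node is B at distance 4.
One longest path: I - F - D - E - B.
So the diameter is 4.

4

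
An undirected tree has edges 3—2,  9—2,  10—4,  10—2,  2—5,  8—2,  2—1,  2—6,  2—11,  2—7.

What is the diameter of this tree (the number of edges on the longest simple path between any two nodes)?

Starting from 4, a farthest node is 11 at distance 3.
One longest path: 4 - 10 - 2 - 11.
So the diameter is 3.

3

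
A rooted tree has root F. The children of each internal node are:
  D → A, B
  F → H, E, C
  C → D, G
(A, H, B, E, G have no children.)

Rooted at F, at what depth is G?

Path from F to G: F – C – G, which has 2 edges.

2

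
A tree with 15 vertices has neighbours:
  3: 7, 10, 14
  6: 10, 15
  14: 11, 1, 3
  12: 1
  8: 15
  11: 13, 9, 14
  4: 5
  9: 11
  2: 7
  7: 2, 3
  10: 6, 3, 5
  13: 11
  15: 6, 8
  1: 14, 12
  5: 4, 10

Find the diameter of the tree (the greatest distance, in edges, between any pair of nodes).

7

BFS from 8 reaches 9 last, at distance 7; BFS from 9 confirms no node is farther.
Path: 8-15-6-10-3-14-11-9.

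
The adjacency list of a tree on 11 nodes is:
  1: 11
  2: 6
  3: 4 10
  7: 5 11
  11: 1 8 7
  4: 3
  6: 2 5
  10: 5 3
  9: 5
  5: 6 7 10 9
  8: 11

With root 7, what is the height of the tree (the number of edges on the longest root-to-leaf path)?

4 sits deepest: 7-5-10-3-4 — 4 edges from the root.

4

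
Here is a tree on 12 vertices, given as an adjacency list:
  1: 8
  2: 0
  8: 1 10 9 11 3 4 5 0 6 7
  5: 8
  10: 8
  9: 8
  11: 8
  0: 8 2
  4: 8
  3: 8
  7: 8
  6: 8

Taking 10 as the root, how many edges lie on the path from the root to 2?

3

10 → 8 → 0 → 2 — 3 edges.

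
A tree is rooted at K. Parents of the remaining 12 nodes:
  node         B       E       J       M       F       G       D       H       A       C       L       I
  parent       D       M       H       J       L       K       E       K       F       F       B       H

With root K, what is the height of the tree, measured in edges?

9

A deepest node is A, reached by K → H → J → M → E → D → B → L → F → A.
That path has 9 edges, so the height is 9.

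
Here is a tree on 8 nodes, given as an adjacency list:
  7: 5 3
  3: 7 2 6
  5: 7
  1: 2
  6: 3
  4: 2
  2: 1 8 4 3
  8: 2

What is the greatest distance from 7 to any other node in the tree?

Distances from 7 peak at 3, attained at 4 (8, 1 also at distance 3).
7–3–2–4

3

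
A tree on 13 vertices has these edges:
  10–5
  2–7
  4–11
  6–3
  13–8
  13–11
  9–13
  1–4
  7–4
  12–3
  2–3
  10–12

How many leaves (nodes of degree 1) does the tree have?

Degree-1 nodes: 1, 5, 6, 8, 9 — 5 of them.

5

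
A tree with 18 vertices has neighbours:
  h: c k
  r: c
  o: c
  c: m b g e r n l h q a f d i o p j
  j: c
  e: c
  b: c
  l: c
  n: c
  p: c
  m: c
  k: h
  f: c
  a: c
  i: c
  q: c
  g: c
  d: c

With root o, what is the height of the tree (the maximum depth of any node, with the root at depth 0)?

k sits deepest: o – c – h – k — 3 edges from the root.

3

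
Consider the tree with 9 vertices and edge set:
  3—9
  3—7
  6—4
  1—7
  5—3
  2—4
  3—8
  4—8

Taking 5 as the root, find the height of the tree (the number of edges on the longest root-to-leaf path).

6 sits deepest: 5 → 3 → 8 → 4 → 6 — 4 edges from the root.

4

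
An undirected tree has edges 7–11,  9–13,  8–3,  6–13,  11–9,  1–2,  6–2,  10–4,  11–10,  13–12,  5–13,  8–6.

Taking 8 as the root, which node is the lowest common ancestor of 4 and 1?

6

Ancestors of 4 (toward the root): 4, 10, 11, 9, 13, 6, 8.
Ancestors of 1: 1, 2, 6, 8.
The deepest node appearing in both lists is 6.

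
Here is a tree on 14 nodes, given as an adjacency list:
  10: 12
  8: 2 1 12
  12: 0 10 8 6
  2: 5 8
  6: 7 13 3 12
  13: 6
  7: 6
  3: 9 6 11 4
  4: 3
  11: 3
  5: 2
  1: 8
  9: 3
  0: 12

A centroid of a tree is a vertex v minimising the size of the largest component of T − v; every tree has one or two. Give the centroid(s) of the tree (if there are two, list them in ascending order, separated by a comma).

6, 12

Removing 12 splits the tree into components of sizes 7, 4, 1, 1; the largest is 7 ≤ ⌊14/2⌋ = 7.
6 is adjacent to 12 and is also a centroid (the largest component after removing it is likewise 7).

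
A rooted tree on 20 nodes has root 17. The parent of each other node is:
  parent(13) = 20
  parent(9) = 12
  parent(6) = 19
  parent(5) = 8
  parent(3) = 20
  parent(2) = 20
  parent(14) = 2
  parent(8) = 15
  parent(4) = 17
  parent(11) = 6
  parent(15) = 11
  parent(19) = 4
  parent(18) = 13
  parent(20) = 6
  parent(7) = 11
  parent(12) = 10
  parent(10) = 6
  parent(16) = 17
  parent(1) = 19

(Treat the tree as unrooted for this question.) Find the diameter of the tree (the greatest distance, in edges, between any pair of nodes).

8

BFS from 5 reaches 16 last, at distance 8; BFS from 16 confirms no node is farther.
Path: 5-8-15-11-6-19-4-17-16.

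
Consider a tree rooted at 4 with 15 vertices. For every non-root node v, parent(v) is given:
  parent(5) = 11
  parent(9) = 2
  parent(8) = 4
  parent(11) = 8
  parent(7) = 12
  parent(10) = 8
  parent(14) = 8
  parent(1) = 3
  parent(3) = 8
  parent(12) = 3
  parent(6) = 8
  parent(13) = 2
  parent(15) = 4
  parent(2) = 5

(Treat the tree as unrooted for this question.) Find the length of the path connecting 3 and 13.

Walking from 3: 3 - 8 - 11 - 5 - 2 - 13. Length 5.

5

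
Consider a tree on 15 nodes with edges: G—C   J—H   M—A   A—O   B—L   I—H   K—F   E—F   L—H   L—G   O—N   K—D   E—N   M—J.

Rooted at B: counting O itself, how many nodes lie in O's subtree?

The subtree rooted at O contains: O, N, E, F, K, D — 6 nodes.

6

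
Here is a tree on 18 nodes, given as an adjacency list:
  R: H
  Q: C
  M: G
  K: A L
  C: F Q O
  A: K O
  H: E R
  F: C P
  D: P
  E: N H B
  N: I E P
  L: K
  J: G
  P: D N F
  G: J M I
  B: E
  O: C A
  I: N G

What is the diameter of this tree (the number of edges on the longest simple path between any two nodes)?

A longest path is L–K–A–O–C–F–P–N–E–H–R, with 10 edges.

10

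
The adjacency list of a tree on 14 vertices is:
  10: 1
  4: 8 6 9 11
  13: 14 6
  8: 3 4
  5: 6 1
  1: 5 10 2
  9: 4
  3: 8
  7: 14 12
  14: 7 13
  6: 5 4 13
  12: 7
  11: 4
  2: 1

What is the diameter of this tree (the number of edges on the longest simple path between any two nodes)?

7

BFS from 12 reaches 10 last, at distance 7; BFS from 10 confirms no node is farther.
Path: 12–7–14–13–6–5–1–10.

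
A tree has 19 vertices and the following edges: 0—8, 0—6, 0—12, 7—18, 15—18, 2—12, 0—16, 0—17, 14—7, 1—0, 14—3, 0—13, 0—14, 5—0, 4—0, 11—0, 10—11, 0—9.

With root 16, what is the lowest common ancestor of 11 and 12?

0

Ancestors of 11 (toward the root): 11, 0, 16.
Ancestors of 12: 12, 0, 16.
The deepest node appearing in both lists is 0.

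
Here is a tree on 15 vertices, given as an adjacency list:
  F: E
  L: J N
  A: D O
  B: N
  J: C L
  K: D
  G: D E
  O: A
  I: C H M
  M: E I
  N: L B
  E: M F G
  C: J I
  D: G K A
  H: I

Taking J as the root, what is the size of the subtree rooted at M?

Descendants of M (including itself): M, E, G, F, D, K, A, O. That's 8.

8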